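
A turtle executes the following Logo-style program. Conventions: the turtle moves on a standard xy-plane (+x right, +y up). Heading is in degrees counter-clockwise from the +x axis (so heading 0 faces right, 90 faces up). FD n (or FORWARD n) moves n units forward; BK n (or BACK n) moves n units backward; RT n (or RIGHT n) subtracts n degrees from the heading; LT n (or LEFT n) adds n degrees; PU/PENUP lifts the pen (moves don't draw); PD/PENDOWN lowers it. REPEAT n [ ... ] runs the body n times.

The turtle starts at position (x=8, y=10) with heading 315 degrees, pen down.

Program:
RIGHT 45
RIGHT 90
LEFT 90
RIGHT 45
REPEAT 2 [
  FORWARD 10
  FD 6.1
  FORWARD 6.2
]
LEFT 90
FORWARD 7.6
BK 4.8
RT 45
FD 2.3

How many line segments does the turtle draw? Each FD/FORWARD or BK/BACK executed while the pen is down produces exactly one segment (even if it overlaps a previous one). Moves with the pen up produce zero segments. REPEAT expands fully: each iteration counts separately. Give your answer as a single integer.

Executing turtle program step by step:
Start: pos=(8,10), heading=315, pen down
RT 45: heading 315 -> 270
RT 90: heading 270 -> 180
LT 90: heading 180 -> 270
RT 45: heading 270 -> 225
REPEAT 2 [
  -- iteration 1/2 --
  FD 10: (8,10) -> (0.929,2.929) [heading=225, draw]
  FD 6.1: (0.929,2.929) -> (-3.384,-1.384) [heading=225, draw]
  FD 6.2: (-3.384,-1.384) -> (-7.768,-5.768) [heading=225, draw]
  -- iteration 2/2 --
  FD 10: (-7.768,-5.768) -> (-14.84,-12.84) [heading=225, draw]
  FD 6.1: (-14.84,-12.84) -> (-19.153,-17.153) [heading=225, draw]
  FD 6.2: (-19.153,-17.153) -> (-23.537,-21.537) [heading=225, draw]
]
LT 90: heading 225 -> 315
FD 7.6: (-23.537,-21.537) -> (-18.163,-26.911) [heading=315, draw]
BK 4.8: (-18.163,-26.911) -> (-21.557,-23.517) [heading=315, draw]
RT 45: heading 315 -> 270
FD 2.3: (-21.557,-23.517) -> (-21.557,-25.817) [heading=270, draw]
Final: pos=(-21.557,-25.817), heading=270, 9 segment(s) drawn
Segments drawn: 9

Answer: 9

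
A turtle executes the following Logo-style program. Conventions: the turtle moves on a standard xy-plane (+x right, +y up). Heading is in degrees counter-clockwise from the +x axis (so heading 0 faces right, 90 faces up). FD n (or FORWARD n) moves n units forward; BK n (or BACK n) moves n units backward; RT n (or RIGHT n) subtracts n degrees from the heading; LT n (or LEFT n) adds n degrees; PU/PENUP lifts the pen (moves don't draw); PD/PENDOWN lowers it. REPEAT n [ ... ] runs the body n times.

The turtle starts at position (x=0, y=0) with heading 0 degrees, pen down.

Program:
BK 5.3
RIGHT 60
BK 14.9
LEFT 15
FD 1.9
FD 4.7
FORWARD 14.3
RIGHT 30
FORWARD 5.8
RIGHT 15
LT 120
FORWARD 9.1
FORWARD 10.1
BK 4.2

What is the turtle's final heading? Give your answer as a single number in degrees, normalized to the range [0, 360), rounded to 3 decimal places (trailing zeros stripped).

Answer: 30

Derivation:
Executing turtle program step by step:
Start: pos=(0,0), heading=0, pen down
BK 5.3: (0,0) -> (-5.3,0) [heading=0, draw]
RT 60: heading 0 -> 300
BK 14.9: (-5.3,0) -> (-12.75,12.904) [heading=300, draw]
LT 15: heading 300 -> 315
FD 1.9: (-12.75,12.904) -> (-11.406,11.56) [heading=315, draw]
FD 4.7: (-11.406,11.56) -> (-8.083,8.237) [heading=315, draw]
FD 14.3: (-8.083,8.237) -> (2.029,-1.875) [heading=315, draw]
RT 30: heading 315 -> 285
FD 5.8: (2.029,-1.875) -> (3.53,-7.477) [heading=285, draw]
RT 15: heading 285 -> 270
LT 120: heading 270 -> 30
FD 9.1: (3.53,-7.477) -> (11.411,-2.927) [heading=30, draw]
FD 10.1: (11.411,-2.927) -> (20.157,2.123) [heading=30, draw]
BK 4.2: (20.157,2.123) -> (16.52,0.023) [heading=30, draw]
Final: pos=(16.52,0.023), heading=30, 9 segment(s) drawn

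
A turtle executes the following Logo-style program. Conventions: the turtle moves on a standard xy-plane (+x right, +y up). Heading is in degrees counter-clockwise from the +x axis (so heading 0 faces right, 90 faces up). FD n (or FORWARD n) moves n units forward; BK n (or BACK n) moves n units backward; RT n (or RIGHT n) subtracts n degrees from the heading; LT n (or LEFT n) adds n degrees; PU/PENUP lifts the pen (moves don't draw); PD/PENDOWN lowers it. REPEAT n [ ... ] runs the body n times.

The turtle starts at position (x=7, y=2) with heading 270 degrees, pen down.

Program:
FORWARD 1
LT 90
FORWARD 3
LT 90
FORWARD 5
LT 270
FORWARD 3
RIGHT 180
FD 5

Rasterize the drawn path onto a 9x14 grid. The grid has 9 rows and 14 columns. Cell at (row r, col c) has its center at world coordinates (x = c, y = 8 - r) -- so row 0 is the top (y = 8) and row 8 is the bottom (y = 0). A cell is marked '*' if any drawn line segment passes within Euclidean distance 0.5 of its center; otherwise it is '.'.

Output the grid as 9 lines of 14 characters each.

Segment 0: (7,2) -> (7,1)
Segment 1: (7,1) -> (10,1)
Segment 2: (10,1) -> (10,6)
Segment 3: (10,6) -> (13,6)
Segment 4: (13,6) -> (8,6)

Answer: ..............
..............
........******
..........*...
..........*...
..........*...
.......*..*...
.......****...
..............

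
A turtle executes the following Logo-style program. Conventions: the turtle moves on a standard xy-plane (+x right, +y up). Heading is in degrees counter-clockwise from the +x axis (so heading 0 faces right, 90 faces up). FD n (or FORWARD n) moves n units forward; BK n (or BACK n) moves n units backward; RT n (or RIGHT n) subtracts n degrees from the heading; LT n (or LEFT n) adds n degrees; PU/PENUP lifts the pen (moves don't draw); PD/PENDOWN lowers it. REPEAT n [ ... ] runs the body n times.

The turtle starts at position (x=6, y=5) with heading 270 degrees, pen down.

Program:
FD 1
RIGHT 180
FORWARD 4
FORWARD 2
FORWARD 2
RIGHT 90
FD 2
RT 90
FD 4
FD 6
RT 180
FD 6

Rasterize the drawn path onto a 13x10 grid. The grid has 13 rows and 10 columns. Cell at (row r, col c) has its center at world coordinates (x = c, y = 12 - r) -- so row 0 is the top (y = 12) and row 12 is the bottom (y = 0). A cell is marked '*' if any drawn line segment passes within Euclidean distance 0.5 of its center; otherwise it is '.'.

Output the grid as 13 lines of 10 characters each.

Segment 0: (6,5) -> (6,4)
Segment 1: (6,4) -> (6,8)
Segment 2: (6,8) -> (6,10)
Segment 3: (6,10) -> (6,12)
Segment 4: (6,12) -> (8,12)
Segment 5: (8,12) -> (8,8)
Segment 6: (8,8) -> (8,2)
Segment 7: (8,2) -> (8,8)

Answer: ......***.
......*.*.
......*.*.
......*.*.
......*.*.
......*.*.
......*.*.
......*.*.
......*.*.
........*.
........*.
..........
..........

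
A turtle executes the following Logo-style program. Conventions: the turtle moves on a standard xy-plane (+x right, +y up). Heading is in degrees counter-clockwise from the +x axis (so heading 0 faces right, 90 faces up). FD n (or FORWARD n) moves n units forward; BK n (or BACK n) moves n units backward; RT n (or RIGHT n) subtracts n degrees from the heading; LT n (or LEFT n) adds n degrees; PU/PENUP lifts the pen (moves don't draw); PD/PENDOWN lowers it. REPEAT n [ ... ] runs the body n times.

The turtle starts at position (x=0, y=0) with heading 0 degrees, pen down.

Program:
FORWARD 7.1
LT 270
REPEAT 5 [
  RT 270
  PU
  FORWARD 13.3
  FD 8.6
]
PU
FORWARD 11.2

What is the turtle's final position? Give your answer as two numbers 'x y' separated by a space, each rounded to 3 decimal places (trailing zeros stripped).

Answer: 40.2 0

Derivation:
Executing turtle program step by step:
Start: pos=(0,0), heading=0, pen down
FD 7.1: (0,0) -> (7.1,0) [heading=0, draw]
LT 270: heading 0 -> 270
REPEAT 5 [
  -- iteration 1/5 --
  RT 270: heading 270 -> 0
  PU: pen up
  FD 13.3: (7.1,0) -> (20.4,0) [heading=0, move]
  FD 8.6: (20.4,0) -> (29,0) [heading=0, move]
  -- iteration 2/5 --
  RT 270: heading 0 -> 90
  PU: pen up
  FD 13.3: (29,0) -> (29,13.3) [heading=90, move]
  FD 8.6: (29,13.3) -> (29,21.9) [heading=90, move]
  -- iteration 3/5 --
  RT 270: heading 90 -> 180
  PU: pen up
  FD 13.3: (29,21.9) -> (15.7,21.9) [heading=180, move]
  FD 8.6: (15.7,21.9) -> (7.1,21.9) [heading=180, move]
  -- iteration 4/5 --
  RT 270: heading 180 -> 270
  PU: pen up
  FD 13.3: (7.1,21.9) -> (7.1,8.6) [heading=270, move]
  FD 8.6: (7.1,8.6) -> (7.1,0) [heading=270, move]
  -- iteration 5/5 --
  RT 270: heading 270 -> 0
  PU: pen up
  FD 13.3: (7.1,0) -> (20.4,0) [heading=0, move]
  FD 8.6: (20.4,0) -> (29,0) [heading=0, move]
]
PU: pen up
FD 11.2: (29,0) -> (40.2,0) [heading=0, move]
Final: pos=(40.2,0), heading=0, 1 segment(s) drawn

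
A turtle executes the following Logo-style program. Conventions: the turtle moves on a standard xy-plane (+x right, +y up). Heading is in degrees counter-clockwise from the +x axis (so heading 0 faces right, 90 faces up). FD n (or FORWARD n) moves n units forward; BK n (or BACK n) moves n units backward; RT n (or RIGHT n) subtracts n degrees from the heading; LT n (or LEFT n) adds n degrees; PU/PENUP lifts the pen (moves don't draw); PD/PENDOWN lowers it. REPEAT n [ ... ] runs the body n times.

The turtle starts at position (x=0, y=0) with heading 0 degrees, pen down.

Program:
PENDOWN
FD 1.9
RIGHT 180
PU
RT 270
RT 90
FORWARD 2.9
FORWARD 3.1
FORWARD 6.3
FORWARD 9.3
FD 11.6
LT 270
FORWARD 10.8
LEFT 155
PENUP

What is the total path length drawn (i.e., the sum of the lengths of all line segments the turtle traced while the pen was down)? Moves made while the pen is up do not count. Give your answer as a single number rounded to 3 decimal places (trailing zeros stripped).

Answer: 1.9

Derivation:
Executing turtle program step by step:
Start: pos=(0,0), heading=0, pen down
PD: pen down
FD 1.9: (0,0) -> (1.9,0) [heading=0, draw]
RT 180: heading 0 -> 180
PU: pen up
RT 270: heading 180 -> 270
RT 90: heading 270 -> 180
FD 2.9: (1.9,0) -> (-1,0) [heading=180, move]
FD 3.1: (-1,0) -> (-4.1,0) [heading=180, move]
FD 6.3: (-4.1,0) -> (-10.4,0) [heading=180, move]
FD 9.3: (-10.4,0) -> (-19.7,0) [heading=180, move]
FD 11.6: (-19.7,0) -> (-31.3,0) [heading=180, move]
LT 270: heading 180 -> 90
FD 10.8: (-31.3,0) -> (-31.3,10.8) [heading=90, move]
LT 155: heading 90 -> 245
PU: pen up
Final: pos=(-31.3,10.8), heading=245, 1 segment(s) drawn

Segment lengths:
  seg 1: (0,0) -> (1.9,0), length = 1.9
Total = 1.9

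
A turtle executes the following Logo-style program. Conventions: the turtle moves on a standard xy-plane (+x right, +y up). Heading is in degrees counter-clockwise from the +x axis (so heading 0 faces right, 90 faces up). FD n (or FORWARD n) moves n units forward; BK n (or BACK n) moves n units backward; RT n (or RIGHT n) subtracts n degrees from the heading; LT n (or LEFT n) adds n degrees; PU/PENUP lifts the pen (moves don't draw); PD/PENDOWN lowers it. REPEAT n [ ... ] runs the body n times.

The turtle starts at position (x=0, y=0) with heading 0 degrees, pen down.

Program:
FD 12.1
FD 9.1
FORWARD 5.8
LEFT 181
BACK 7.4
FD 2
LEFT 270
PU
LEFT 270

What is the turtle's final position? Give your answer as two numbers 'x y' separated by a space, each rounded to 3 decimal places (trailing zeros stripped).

Answer: 32.399 0.094

Derivation:
Executing turtle program step by step:
Start: pos=(0,0), heading=0, pen down
FD 12.1: (0,0) -> (12.1,0) [heading=0, draw]
FD 9.1: (12.1,0) -> (21.2,0) [heading=0, draw]
FD 5.8: (21.2,0) -> (27,0) [heading=0, draw]
LT 181: heading 0 -> 181
BK 7.4: (27,0) -> (34.399,0.129) [heading=181, draw]
FD 2: (34.399,0.129) -> (32.399,0.094) [heading=181, draw]
LT 270: heading 181 -> 91
PU: pen up
LT 270: heading 91 -> 1
Final: pos=(32.399,0.094), heading=1, 5 segment(s) drawn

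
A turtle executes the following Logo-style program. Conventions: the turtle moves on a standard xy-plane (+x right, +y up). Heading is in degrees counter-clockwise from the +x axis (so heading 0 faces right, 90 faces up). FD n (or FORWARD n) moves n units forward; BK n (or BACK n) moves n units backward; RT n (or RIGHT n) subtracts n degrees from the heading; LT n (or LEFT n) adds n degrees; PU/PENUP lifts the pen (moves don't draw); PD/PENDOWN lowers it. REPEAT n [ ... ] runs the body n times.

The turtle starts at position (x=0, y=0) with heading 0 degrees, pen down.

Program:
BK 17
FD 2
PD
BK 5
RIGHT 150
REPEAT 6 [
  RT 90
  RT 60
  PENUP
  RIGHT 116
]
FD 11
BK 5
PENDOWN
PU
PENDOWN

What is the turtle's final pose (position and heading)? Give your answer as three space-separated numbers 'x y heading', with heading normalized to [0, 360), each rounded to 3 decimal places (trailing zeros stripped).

Executing turtle program step by step:
Start: pos=(0,0), heading=0, pen down
BK 17: (0,0) -> (-17,0) [heading=0, draw]
FD 2: (-17,0) -> (-15,0) [heading=0, draw]
PD: pen down
BK 5: (-15,0) -> (-20,0) [heading=0, draw]
RT 150: heading 0 -> 210
REPEAT 6 [
  -- iteration 1/6 --
  RT 90: heading 210 -> 120
  RT 60: heading 120 -> 60
  PU: pen up
  RT 116: heading 60 -> 304
  -- iteration 2/6 --
  RT 90: heading 304 -> 214
  RT 60: heading 214 -> 154
  PU: pen up
  RT 116: heading 154 -> 38
  -- iteration 3/6 --
  RT 90: heading 38 -> 308
  RT 60: heading 308 -> 248
  PU: pen up
  RT 116: heading 248 -> 132
  -- iteration 4/6 --
  RT 90: heading 132 -> 42
  RT 60: heading 42 -> 342
  PU: pen up
  RT 116: heading 342 -> 226
  -- iteration 5/6 --
  RT 90: heading 226 -> 136
  RT 60: heading 136 -> 76
  PU: pen up
  RT 116: heading 76 -> 320
  -- iteration 6/6 --
  RT 90: heading 320 -> 230
  RT 60: heading 230 -> 170
  PU: pen up
  RT 116: heading 170 -> 54
]
FD 11: (-20,0) -> (-13.534,8.899) [heading=54, move]
BK 5: (-13.534,8.899) -> (-16.473,4.854) [heading=54, move]
PD: pen down
PU: pen up
PD: pen down
Final: pos=(-16.473,4.854), heading=54, 3 segment(s) drawn

Answer: -16.473 4.854 54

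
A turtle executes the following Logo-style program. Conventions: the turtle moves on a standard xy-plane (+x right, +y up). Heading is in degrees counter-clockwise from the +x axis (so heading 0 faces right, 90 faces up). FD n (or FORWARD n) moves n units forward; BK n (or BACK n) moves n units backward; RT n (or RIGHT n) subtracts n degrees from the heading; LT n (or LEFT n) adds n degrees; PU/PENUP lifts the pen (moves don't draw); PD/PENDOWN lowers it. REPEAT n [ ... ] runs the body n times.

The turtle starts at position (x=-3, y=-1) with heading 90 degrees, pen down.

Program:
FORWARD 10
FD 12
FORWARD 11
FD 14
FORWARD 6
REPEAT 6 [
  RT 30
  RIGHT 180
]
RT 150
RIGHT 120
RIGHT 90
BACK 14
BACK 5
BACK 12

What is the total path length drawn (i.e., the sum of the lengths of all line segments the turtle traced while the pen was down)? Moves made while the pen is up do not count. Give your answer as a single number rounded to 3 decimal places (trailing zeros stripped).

Answer: 84

Derivation:
Executing turtle program step by step:
Start: pos=(-3,-1), heading=90, pen down
FD 10: (-3,-1) -> (-3,9) [heading=90, draw]
FD 12: (-3,9) -> (-3,21) [heading=90, draw]
FD 11: (-3,21) -> (-3,32) [heading=90, draw]
FD 14: (-3,32) -> (-3,46) [heading=90, draw]
FD 6: (-3,46) -> (-3,52) [heading=90, draw]
REPEAT 6 [
  -- iteration 1/6 --
  RT 30: heading 90 -> 60
  RT 180: heading 60 -> 240
  -- iteration 2/6 --
  RT 30: heading 240 -> 210
  RT 180: heading 210 -> 30
  -- iteration 3/6 --
  RT 30: heading 30 -> 0
  RT 180: heading 0 -> 180
  -- iteration 4/6 --
  RT 30: heading 180 -> 150
  RT 180: heading 150 -> 330
  -- iteration 5/6 --
  RT 30: heading 330 -> 300
  RT 180: heading 300 -> 120
  -- iteration 6/6 --
  RT 30: heading 120 -> 90
  RT 180: heading 90 -> 270
]
RT 150: heading 270 -> 120
RT 120: heading 120 -> 0
RT 90: heading 0 -> 270
BK 14: (-3,52) -> (-3,66) [heading=270, draw]
BK 5: (-3,66) -> (-3,71) [heading=270, draw]
BK 12: (-3,71) -> (-3,83) [heading=270, draw]
Final: pos=(-3,83), heading=270, 8 segment(s) drawn

Segment lengths:
  seg 1: (-3,-1) -> (-3,9), length = 10
  seg 2: (-3,9) -> (-3,21), length = 12
  seg 3: (-3,21) -> (-3,32), length = 11
  seg 4: (-3,32) -> (-3,46), length = 14
  seg 5: (-3,46) -> (-3,52), length = 6
  seg 6: (-3,52) -> (-3,66), length = 14
  seg 7: (-3,66) -> (-3,71), length = 5
  seg 8: (-3,71) -> (-3,83), length = 12
Total = 84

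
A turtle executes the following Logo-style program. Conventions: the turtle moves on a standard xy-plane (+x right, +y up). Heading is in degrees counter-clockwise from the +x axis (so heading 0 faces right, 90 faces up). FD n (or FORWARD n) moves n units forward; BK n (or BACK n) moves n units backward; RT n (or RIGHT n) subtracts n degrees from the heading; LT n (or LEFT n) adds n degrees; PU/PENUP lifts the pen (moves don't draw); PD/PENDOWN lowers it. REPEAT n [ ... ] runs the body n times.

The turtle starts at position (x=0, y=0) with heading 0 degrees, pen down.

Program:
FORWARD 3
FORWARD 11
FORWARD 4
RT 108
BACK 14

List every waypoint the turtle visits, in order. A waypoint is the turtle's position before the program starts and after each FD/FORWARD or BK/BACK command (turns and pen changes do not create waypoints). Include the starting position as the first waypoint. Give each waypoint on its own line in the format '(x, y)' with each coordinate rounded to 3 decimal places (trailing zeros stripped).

Executing turtle program step by step:
Start: pos=(0,0), heading=0, pen down
FD 3: (0,0) -> (3,0) [heading=0, draw]
FD 11: (3,0) -> (14,0) [heading=0, draw]
FD 4: (14,0) -> (18,0) [heading=0, draw]
RT 108: heading 0 -> 252
BK 14: (18,0) -> (22.326,13.315) [heading=252, draw]
Final: pos=(22.326,13.315), heading=252, 4 segment(s) drawn
Waypoints (5 total):
(0, 0)
(3, 0)
(14, 0)
(18, 0)
(22.326, 13.315)

Answer: (0, 0)
(3, 0)
(14, 0)
(18, 0)
(22.326, 13.315)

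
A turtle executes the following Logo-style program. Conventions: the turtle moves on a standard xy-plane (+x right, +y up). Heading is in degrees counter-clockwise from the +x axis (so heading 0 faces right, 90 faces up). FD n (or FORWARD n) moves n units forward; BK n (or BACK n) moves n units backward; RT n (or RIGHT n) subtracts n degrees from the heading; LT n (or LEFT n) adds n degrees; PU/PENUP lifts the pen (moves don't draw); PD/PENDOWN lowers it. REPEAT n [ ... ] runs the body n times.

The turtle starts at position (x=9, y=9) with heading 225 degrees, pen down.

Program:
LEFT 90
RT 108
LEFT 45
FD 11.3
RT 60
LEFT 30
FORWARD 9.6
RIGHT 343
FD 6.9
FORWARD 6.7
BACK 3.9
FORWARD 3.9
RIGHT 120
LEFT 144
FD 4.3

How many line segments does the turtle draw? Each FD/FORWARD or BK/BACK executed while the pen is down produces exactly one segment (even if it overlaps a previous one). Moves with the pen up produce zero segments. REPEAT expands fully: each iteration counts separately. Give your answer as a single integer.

Answer: 7

Derivation:
Executing turtle program step by step:
Start: pos=(9,9), heading=225, pen down
LT 90: heading 225 -> 315
RT 108: heading 315 -> 207
LT 45: heading 207 -> 252
FD 11.3: (9,9) -> (5.508,-1.747) [heading=252, draw]
RT 60: heading 252 -> 192
LT 30: heading 192 -> 222
FD 9.6: (5.508,-1.747) -> (-1.626,-8.171) [heading=222, draw]
RT 343: heading 222 -> 239
FD 6.9: (-1.626,-8.171) -> (-5.18,-14.085) [heading=239, draw]
FD 6.7: (-5.18,-14.085) -> (-8.631,-19.828) [heading=239, draw]
BK 3.9: (-8.631,-19.828) -> (-6.622,-16.485) [heading=239, draw]
FD 3.9: (-6.622,-16.485) -> (-8.631,-19.828) [heading=239, draw]
RT 120: heading 239 -> 119
LT 144: heading 119 -> 263
FD 4.3: (-8.631,-19.828) -> (-9.155,-24.096) [heading=263, draw]
Final: pos=(-9.155,-24.096), heading=263, 7 segment(s) drawn
Segments drawn: 7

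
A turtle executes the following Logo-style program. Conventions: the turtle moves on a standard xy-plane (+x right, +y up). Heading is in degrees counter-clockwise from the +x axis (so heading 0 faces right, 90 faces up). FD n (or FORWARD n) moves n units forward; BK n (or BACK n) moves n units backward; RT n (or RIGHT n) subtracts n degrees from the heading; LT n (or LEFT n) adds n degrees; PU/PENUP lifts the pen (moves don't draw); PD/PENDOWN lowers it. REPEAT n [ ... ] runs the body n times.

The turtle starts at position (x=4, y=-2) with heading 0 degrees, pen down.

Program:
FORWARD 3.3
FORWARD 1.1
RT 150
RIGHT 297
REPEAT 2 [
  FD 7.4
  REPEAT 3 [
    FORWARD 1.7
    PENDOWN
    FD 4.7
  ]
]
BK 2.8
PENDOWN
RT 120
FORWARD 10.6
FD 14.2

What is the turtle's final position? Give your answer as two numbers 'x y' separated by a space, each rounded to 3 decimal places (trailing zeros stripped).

Answer: -11.059 -41.072

Derivation:
Executing turtle program step by step:
Start: pos=(4,-2), heading=0, pen down
FD 3.3: (4,-2) -> (7.3,-2) [heading=0, draw]
FD 1.1: (7.3,-2) -> (8.4,-2) [heading=0, draw]
RT 150: heading 0 -> 210
RT 297: heading 210 -> 273
REPEAT 2 [
  -- iteration 1/2 --
  FD 7.4: (8.4,-2) -> (8.787,-9.39) [heading=273, draw]
  REPEAT 3 [
    -- iteration 1/3 --
    FD 1.7: (8.787,-9.39) -> (8.876,-11.088) [heading=273, draw]
    PD: pen down
    FD 4.7: (8.876,-11.088) -> (9.122,-15.781) [heading=273, draw]
    -- iteration 2/3 --
    FD 1.7: (9.122,-15.781) -> (9.211,-17.479) [heading=273, draw]
    PD: pen down
    FD 4.7: (9.211,-17.479) -> (9.457,-22.172) [heading=273, draw]
    -- iteration 3/3 --
    FD 1.7: (9.457,-22.172) -> (9.546,-23.87) [heading=273, draw]
    PD: pen down
    FD 4.7: (9.546,-23.87) -> (9.792,-28.564) [heading=273, draw]
  ]
  -- iteration 2/2 --
  FD 7.4: (9.792,-28.564) -> (10.179,-35.953) [heading=273, draw]
  REPEAT 3 [
    -- iteration 1/3 --
    FD 1.7: (10.179,-35.953) -> (10.268,-37.651) [heading=273, draw]
    PD: pen down
    FD 4.7: (10.268,-37.651) -> (10.514,-42.345) [heading=273, draw]
    -- iteration 2/3 --
    FD 1.7: (10.514,-42.345) -> (10.603,-44.042) [heading=273, draw]
    PD: pen down
    FD 4.7: (10.603,-44.042) -> (10.849,-48.736) [heading=273, draw]
    -- iteration 3/3 --
    FD 1.7: (10.849,-48.736) -> (10.938,-50.434) [heading=273, draw]
    PD: pen down
    FD 4.7: (10.938,-50.434) -> (11.184,-55.127) [heading=273, draw]
  ]
]
BK 2.8: (11.184,-55.127) -> (11.038,-52.331) [heading=273, draw]
PD: pen down
RT 120: heading 273 -> 153
FD 10.6: (11.038,-52.331) -> (1.593,-47.519) [heading=153, draw]
FD 14.2: (1.593,-47.519) -> (-11.059,-41.072) [heading=153, draw]
Final: pos=(-11.059,-41.072), heading=153, 19 segment(s) drawn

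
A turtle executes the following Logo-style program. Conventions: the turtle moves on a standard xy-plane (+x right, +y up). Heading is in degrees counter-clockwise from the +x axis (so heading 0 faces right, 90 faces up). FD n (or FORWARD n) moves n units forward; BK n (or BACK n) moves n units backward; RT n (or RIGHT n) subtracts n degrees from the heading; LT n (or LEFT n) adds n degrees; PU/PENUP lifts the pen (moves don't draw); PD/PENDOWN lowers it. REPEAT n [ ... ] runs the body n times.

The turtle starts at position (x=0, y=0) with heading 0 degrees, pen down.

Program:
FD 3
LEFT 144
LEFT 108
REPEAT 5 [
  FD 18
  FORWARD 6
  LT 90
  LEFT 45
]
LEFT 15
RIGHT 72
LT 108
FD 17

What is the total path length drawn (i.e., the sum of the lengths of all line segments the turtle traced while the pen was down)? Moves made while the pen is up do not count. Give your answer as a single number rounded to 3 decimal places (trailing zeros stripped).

Answer: 140

Derivation:
Executing turtle program step by step:
Start: pos=(0,0), heading=0, pen down
FD 3: (0,0) -> (3,0) [heading=0, draw]
LT 144: heading 0 -> 144
LT 108: heading 144 -> 252
REPEAT 5 [
  -- iteration 1/5 --
  FD 18: (3,0) -> (-2.562,-17.119) [heading=252, draw]
  FD 6: (-2.562,-17.119) -> (-4.416,-22.825) [heading=252, draw]
  LT 90: heading 252 -> 342
  LT 45: heading 342 -> 27
  -- iteration 2/5 --
  FD 18: (-4.416,-22.825) -> (11.622,-14.654) [heading=27, draw]
  FD 6: (11.622,-14.654) -> (16.968,-11.93) [heading=27, draw]
  LT 90: heading 27 -> 117
  LT 45: heading 117 -> 162
  -- iteration 3/5 --
  FD 18: (16.968,-11.93) -> (-0.151,-6.367) [heading=162, draw]
  FD 6: (-0.151,-6.367) -> (-5.858,-4.513) [heading=162, draw]
  LT 90: heading 162 -> 252
  LT 45: heading 252 -> 297
  -- iteration 4/5 --
  FD 18: (-5.858,-4.513) -> (2.314,-20.551) [heading=297, draw]
  FD 6: (2.314,-20.551) -> (5.038,-25.897) [heading=297, draw]
  LT 90: heading 297 -> 27
  LT 45: heading 27 -> 72
  -- iteration 5/5 --
  FD 18: (5.038,-25.897) -> (10.6,-8.778) [heading=72, draw]
  FD 6: (10.6,-8.778) -> (12.455,-3.072) [heading=72, draw]
  LT 90: heading 72 -> 162
  LT 45: heading 162 -> 207
]
LT 15: heading 207 -> 222
RT 72: heading 222 -> 150
LT 108: heading 150 -> 258
FD 17: (12.455,-3.072) -> (8.92,-19.7) [heading=258, draw]
Final: pos=(8.92,-19.7), heading=258, 12 segment(s) drawn

Segment lengths:
  seg 1: (0,0) -> (3,0), length = 3
  seg 2: (3,0) -> (-2.562,-17.119), length = 18
  seg 3: (-2.562,-17.119) -> (-4.416,-22.825), length = 6
  seg 4: (-4.416,-22.825) -> (11.622,-14.654), length = 18
  seg 5: (11.622,-14.654) -> (16.968,-11.93), length = 6
  seg 6: (16.968,-11.93) -> (-0.151,-6.367), length = 18
  seg 7: (-0.151,-6.367) -> (-5.858,-4.513), length = 6
  seg 8: (-5.858,-4.513) -> (2.314,-20.551), length = 18
  seg 9: (2.314,-20.551) -> (5.038,-25.897), length = 6
  seg 10: (5.038,-25.897) -> (10.6,-8.778), length = 18
  seg 11: (10.6,-8.778) -> (12.455,-3.072), length = 6
  seg 12: (12.455,-3.072) -> (8.92,-19.7), length = 17
Total = 140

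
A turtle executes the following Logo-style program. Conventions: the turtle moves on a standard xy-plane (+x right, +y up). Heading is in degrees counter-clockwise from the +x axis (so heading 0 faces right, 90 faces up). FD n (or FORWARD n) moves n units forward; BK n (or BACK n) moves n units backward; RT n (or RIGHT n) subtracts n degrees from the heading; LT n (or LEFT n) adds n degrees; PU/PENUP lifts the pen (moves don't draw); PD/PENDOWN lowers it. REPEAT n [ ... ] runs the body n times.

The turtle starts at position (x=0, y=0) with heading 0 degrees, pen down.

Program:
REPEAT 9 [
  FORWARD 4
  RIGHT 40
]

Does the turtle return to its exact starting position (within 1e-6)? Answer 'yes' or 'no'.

Executing turtle program step by step:
Start: pos=(0,0), heading=0, pen down
REPEAT 9 [
  -- iteration 1/9 --
  FD 4: (0,0) -> (4,0) [heading=0, draw]
  RT 40: heading 0 -> 320
  -- iteration 2/9 --
  FD 4: (4,0) -> (7.064,-2.571) [heading=320, draw]
  RT 40: heading 320 -> 280
  -- iteration 3/9 --
  FD 4: (7.064,-2.571) -> (7.759,-6.51) [heading=280, draw]
  RT 40: heading 280 -> 240
  -- iteration 4/9 --
  FD 4: (7.759,-6.51) -> (5.759,-9.974) [heading=240, draw]
  RT 40: heading 240 -> 200
  -- iteration 5/9 --
  FD 4: (5.759,-9.974) -> (2,-11.343) [heading=200, draw]
  RT 40: heading 200 -> 160
  -- iteration 6/9 --
  FD 4: (2,-11.343) -> (-1.759,-9.974) [heading=160, draw]
  RT 40: heading 160 -> 120
  -- iteration 7/9 --
  FD 4: (-1.759,-9.974) -> (-3.759,-6.51) [heading=120, draw]
  RT 40: heading 120 -> 80
  -- iteration 8/9 --
  FD 4: (-3.759,-6.51) -> (-3.064,-2.571) [heading=80, draw]
  RT 40: heading 80 -> 40
  -- iteration 9/9 --
  FD 4: (-3.064,-2.571) -> (0,0) [heading=40, draw]
  RT 40: heading 40 -> 0
]
Final: pos=(0,0), heading=0, 9 segment(s) drawn

Start position: (0, 0)
Final position: (0, 0)
Distance = 0; < 1e-6 -> CLOSED

Answer: yes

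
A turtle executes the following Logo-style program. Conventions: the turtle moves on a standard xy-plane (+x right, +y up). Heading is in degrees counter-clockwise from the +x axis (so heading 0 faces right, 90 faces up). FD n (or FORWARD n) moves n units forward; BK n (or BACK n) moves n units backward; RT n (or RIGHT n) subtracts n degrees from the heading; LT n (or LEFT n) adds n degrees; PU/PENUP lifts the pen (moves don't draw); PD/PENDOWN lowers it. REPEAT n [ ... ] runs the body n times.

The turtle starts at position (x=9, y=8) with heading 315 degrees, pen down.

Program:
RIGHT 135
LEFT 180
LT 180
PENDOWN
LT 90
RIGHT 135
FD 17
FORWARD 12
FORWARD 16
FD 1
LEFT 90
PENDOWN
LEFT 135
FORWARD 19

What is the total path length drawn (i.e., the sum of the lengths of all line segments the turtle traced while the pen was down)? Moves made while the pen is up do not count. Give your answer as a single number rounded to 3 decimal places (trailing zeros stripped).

Executing turtle program step by step:
Start: pos=(9,8), heading=315, pen down
RT 135: heading 315 -> 180
LT 180: heading 180 -> 0
LT 180: heading 0 -> 180
PD: pen down
LT 90: heading 180 -> 270
RT 135: heading 270 -> 135
FD 17: (9,8) -> (-3.021,20.021) [heading=135, draw]
FD 12: (-3.021,20.021) -> (-11.506,28.506) [heading=135, draw]
FD 16: (-11.506,28.506) -> (-22.82,39.82) [heading=135, draw]
FD 1: (-22.82,39.82) -> (-23.527,40.527) [heading=135, draw]
LT 90: heading 135 -> 225
PD: pen down
LT 135: heading 225 -> 0
FD 19: (-23.527,40.527) -> (-4.527,40.527) [heading=0, draw]
Final: pos=(-4.527,40.527), heading=0, 5 segment(s) drawn

Segment lengths:
  seg 1: (9,8) -> (-3.021,20.021), length = 17
  seg 2: (-3.021,20.021) -> (-11.506,28.506), length = 12
  seg 3: (-11.506,28.506) -> (-22.82,39.82), length = 16
  seg 4: (-22.82,39.82) -> (-23.527,40.527), length = 1
  seg 5: (-23.527,40.527) -> (-4.527,40.527), length = 19
Total = 65

Answer: 65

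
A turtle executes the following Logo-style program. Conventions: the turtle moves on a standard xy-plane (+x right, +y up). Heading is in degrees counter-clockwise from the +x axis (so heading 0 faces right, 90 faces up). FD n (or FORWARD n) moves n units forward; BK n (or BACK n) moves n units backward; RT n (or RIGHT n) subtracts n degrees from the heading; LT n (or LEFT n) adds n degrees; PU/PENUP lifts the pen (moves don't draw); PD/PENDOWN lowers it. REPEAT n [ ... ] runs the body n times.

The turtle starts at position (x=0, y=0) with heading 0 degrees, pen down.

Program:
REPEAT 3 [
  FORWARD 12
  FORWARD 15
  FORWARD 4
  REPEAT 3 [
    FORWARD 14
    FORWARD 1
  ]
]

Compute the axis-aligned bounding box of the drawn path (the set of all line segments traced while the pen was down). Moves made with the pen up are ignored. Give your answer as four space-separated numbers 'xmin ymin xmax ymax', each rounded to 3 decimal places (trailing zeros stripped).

Answer: 0 0 228 0

Derivation:
Executing turtle program step by step:
Start: pos=(0,0), heading=0, pen down
REPEAT 3 [
  -- iteration 1/3 --
  FD 12: (0,0) -> (12,0) [heading=0, draw]
  FD 15: (12,0) -> (27,0) [heading=0, draw]
  FD 4: (27,0) -> (31,0) [heading=0, draw]
  REPEAT 3 [
    -- iteration 1/3 --
    FD 14: (31,0) -> (45,0) [heading=0, draw]
    FD 1: (45,0) -> (46,0) [heading=0, draw]
    -- iteration 2/3 --
    FD 14: (46,0) -> (60,0) [heading=0, draw]
    FD 1: (60,0) -> (61,0) [heading=0, draw]
    -- iteration 3/3 --
    FD 14: (61,0) -> (75,0) [heading=0, draw]
    FD 1: (75,0) -> (76,0) [heading=0, draw]
  ]
  -- iteration 2/3 --
  FD 12: (76,0) -> (88,0) [heading=0, draw]
  FD 15: (88,0) -> (103,0) [heading=0, draw]
  FD 4: (103,0) -> (107,0) [heading=0, draw]
  REPEAT 3 [
    -- iteration 1/3 --
    FD 14: (107,0) -> (121,0) [heading=0, draw]
    FD 1: (121,0) -> (122,0) [heading=0, draw]
    -- iteration 2/3 --
    FD 14: (122,0) -> (136,0) [heading=0, draw]
    FD 1: (136,0) -> (137,0) [heading=0, draw]
    -- iteration 3/3 --
    FD 14: (137,0) -> (151,0) [heading=0, draw]
    FD 1: (151,0) -> (152,0) [heading=0, draw]
  ]
  -- iteration 3/3 --
  FD 12: (152,0) -> (164,0) [heading=0, draw]
  FD 15: (164,0) -> (179,0) [heading=0, draw]
  FD 4: (179,0) -> (183,0) [heading=0, draw]
  REPEAT 3 [
    -- iteration 1/3 --
    FD 14: (183,0) -> (197,0) [heading=0, draw]
    FD 1: (197,0) -> (198,0) [heading=0, draw]
    -- iteration 2/3 --
    FD 14: (198,0) -> (212,0) [heading=0, draw]
    FD 1: (212,0) -> (213,0) [heading=0, draw]
    -- iteration 3/3 --
    FD 14: (213,0) -> (227,0) [heading=0, draw]
    FD 1: (227,0) -> (228,0) [heading=0, draw]
  ]
]
Final: pos=(228,0), heading=0, 27 segment(s) drawn

Segment endpoints: x in {0, 12, 27, 31, 45, 46, 60, 61, 75, 76, 88, 103, 107, 121, 122, 136, 137, 151, 152, 164, 179, 183, 197, 198, 212, 213, 227, 228}, y in {0}
xmin=0, ymin=0, xmax=228, ymax=0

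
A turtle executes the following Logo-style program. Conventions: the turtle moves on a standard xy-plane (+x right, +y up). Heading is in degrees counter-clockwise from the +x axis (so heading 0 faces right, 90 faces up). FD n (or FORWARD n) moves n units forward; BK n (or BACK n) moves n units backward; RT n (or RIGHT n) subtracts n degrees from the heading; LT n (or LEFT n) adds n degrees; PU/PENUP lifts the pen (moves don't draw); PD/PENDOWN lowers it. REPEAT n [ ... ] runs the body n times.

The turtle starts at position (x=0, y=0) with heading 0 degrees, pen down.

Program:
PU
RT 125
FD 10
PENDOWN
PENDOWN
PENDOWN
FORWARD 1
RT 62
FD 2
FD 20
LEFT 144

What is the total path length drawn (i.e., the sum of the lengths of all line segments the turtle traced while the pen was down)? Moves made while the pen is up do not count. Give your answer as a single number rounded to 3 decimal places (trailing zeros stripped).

Answer: 23

Derivation:
Executing turtle program step by step:
Start: pos=(0,0), heading=0, pen down
PU: pen up
RT 125: heading 0 -> 235
FD 10: (0,0) -> (-5.736,-8.192) [heading=235, move]
PD: pen down
PD: pen down
PD: pen down
FD 1: (-5.736,-8.192) -> (-6.309,-9.011) [heading=235, draw]
RT 62: heading 235 -> 173
FD 2: (-6.309,-9.011) -> (-8.294,-8.767) [heading=173, draw]
FD 20: (-8.294,-8.767) -> (-28.145,-6.33) [heading=173, draw]
LT 144: heading 173 -> 317
Final: pos=(-28.145,-6.33), heading=317, 3 segment(s) drawn

Segment lengths:
  seg 1: (-5.736,-8.192) -> (-6.309,-9.011), length = 1
  seg 2: (-6.309,-9.011) -> (-8.294,-8.767), length = 2
  seg 3: (-8.294,-8.767) -> (-28.145,-6.33), length = 20
Total = 23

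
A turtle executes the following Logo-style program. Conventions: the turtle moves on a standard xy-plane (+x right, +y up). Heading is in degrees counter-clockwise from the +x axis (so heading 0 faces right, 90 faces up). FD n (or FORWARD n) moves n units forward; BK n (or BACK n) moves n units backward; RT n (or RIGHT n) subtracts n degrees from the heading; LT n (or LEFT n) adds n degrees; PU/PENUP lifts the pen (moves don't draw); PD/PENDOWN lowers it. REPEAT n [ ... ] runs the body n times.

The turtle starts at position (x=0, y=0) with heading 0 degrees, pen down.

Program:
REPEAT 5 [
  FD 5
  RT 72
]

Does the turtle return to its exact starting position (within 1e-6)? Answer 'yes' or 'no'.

Executing turtle program step by step:
Start: pos=(0,0), heading=0, pen down
REPEAT 5 [
  -- iteration 1/5 --
  FD 5: (0,0) -> (5,0) [heading=0, draw]
  RT 72: heading 0 -> 288
  -- iteration 2/5 --
  FD 5: (5,0) -> (6.545,-4.755) [heading=288, draw]
  RT 72: heading 288 -> 216
  -- iteration 3/5 --
  FD 5: (6.545,-4.755) -> (2.5,-7.694) [heading=216, draw]
  RT 72: heading 216 -> 144
  -- iteration 4/5 --
  FD 5: (2.5,-7.694) -> (-1.545,-4.755) [heading=144, draw]
  RT 72: heading 144 -> 72
  -- iteration 5/5 --
  FD 5: (-1.545,-4.755) -> (0,0) [heading=72, draw]
  RT 72: heading 72 -> 0
]
Final: pos=(0,0), heading=0, 5 segment(s) drawn

Start position: (0, 0)
Final position: (0, 0)
Distance = 0; < 1e-6 -> CLOSED

Answer: yes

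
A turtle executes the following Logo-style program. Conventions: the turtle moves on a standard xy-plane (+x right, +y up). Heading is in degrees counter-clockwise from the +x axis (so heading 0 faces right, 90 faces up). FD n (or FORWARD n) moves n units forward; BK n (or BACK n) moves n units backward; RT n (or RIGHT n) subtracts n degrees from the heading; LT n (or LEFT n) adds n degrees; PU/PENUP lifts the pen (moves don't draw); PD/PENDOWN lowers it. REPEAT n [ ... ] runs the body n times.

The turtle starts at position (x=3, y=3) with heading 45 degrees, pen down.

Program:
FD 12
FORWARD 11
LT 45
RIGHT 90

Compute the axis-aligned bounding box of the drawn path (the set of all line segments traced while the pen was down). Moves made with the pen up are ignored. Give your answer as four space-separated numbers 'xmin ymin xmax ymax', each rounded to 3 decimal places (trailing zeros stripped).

Answer: 3 3 19.263 19.263

Derivation:
Executing turtle program step by step:
Start: pos=(3,3), heading=45, pen down
FD 12: (3,3) -> (11.485,11.485) [heading=45, draw]
FD 11: (11.485,11.485) -> (19.263,19.263) [heading=45, draw]
LT 45: heading 45 -> 90
RT 90: heading 90 -> 0
Final: pos=(19.263,19.263), heading=0, 2 segment(s) drawn

Segment endpoints: x in {3, 11.485, 19.263}, y in {3, 11.485, 19.263}
xmin=3, ymin=3, xmax=19.263, ymax=19.263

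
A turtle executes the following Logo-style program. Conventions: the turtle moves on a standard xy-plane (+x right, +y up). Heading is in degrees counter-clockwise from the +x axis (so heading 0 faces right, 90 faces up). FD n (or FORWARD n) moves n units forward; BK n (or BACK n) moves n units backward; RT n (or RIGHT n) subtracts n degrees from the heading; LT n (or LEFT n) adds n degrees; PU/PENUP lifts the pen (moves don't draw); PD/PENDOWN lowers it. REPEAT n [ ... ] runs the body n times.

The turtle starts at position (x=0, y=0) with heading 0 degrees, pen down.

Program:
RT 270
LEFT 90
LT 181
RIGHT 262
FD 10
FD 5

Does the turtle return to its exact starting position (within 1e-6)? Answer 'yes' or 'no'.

Answer: no

Derivation:
Executing turtle program step by step:
Start: pos=(0,0), heading=0, pen down
RT 270: heading 0 -> 90
LT 90: heading 90 -> 180
LT 181: heading 180 -> 1
RT 262: heading 1 -> 99
FD 10: (0,0) -> (-1.564,9.877) [heading=99, draw]
FD 5: (-1.564,9.877) -> (-2.347,14.815) [heading=99, draw]
Final: pos=(-2.347,14.815), heading=99, 2 segment(s) drawn

Start position: (0, 0)
Final position: (-2.347, 14.815)
Distance = 15; >= 1e-6 -> NOT closed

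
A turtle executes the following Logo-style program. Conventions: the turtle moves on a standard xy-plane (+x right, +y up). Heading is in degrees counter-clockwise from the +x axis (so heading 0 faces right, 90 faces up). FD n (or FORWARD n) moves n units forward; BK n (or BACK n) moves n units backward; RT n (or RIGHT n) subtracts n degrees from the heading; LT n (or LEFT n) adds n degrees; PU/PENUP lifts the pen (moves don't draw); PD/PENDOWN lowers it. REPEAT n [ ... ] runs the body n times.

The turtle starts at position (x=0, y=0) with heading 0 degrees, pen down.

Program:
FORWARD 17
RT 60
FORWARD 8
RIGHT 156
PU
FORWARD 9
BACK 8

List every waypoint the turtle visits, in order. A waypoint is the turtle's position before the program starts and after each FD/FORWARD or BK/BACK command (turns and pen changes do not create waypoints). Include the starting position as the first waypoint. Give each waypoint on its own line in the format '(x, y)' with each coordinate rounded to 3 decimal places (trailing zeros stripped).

Answer: (0, 0)
(17, 0)
(21, -6.928)
(13.719, -1.638)
(20.191, -6.34)

Derivation:
Executing turtle program step by step:
Start: pos=(0,0), heading=0, pen down
FD 17: (0,0) -> (17,0) [heading=0, draw]
RT 60: heading 0 -> 300
FD 8: (17,0) -> (21,-6.928) [heading=300, draw]
RT 156: heading 300 -> 144
PU: pen up
FD 9: (21,-6.928) -> (13.719,-1.638) [heading=144, move]
BK 8: (13.719,-1.638) -> (20.191,-6.34) [heading=144, move]
Final: pos=(20.191,-6.34), heading=144, 2 segment(s) drawn
Waypoints (5 total):
(0, 0)
(17, 0)
(21, -6.928)
(13.719, -1.638)
(20.191, -6.34)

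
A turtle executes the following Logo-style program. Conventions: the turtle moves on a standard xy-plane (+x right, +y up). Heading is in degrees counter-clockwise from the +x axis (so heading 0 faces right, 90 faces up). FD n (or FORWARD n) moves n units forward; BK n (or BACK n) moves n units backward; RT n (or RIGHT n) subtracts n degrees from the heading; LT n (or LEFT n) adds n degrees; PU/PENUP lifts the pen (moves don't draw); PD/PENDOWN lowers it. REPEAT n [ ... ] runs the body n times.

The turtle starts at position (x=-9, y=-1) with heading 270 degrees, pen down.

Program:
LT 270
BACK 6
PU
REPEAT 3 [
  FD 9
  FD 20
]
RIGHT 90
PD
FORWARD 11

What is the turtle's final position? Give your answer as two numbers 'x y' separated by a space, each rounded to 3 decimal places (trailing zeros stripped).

Answer: -90 10

Derivation:
Executing turtle program step by step:
Start: pos=(-9,-1), heading=270, pen down
LT 270: heading 270 -> 180
BK 6: (-9,-1) -> (-3,-1) [heading=180, draw]
PU: pen up
REPEAT 3 [
  -- iteration 1/3 --
  FD 9: (-3,-1) -> (-12,-1) [heading=180, move]
  FD 20: (-12,-1) -> (-32,-1) [heading=180, move]
  -- iteration 2/3 --
  FD 9: (-32,-1) -> (-41,-1) [heading=180, move]
  FD 20: (-41,-1) -> (-61,-1) [heading=180, move]
  -- iteration 3/3 --
  FD 9: (-61,-1) -> (-70,-1) [heading=180, move]
  FD 20: (-70,-1) -> (-90,-1) [heading=180, move]
]
RT 90: heading 180 -> 90
PD: pen down
FD 11: (-90,-1) -> (-90,10) [heading=90, draw]
Final: pos=(-90,10), heading=90, 2 segment(s) drawn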